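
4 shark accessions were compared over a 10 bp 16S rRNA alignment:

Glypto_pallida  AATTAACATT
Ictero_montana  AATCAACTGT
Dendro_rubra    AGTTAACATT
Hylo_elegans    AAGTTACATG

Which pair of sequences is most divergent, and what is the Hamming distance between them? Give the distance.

Pairwise Hamming distances:
  Glypto_pallida vs Ictero_montana: 3
  Glypto_pallida vs Dendro_rubra: 1
  Glypto_pallida vs Hylo_elegans: 3
  Ictero_montana vs Dendro_rubra: 4
  Ictero_montana vs Hylo_elegans: 6
  Dendro_rubra vs Hylo_elegans: 4
The largest is 6, between Ictero_montana and Hylo_elegans.

6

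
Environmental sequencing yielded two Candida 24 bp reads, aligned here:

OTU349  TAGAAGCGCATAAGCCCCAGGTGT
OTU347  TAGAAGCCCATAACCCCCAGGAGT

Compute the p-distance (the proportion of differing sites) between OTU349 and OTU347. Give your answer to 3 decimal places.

0.125

Mismatches occur at site 8 (G↔C), site 14 (G↔C), site 22 (T↔A).
There are 3 differences over 24 sites, so p = 3/24 = 0.125.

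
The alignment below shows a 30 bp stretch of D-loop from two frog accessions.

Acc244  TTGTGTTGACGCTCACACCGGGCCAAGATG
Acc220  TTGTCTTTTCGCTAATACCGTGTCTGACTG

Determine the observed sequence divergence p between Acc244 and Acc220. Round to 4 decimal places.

0.3667

Differing sites — 5:G/C; 8:G/T; 9:A/T; 14:C/A; 16:C/T; 21:G/T; 23:C/T; 25:A/T; 26:A/G; 27:G/A; 28:A/C.
There are 11 differences over 30 sites, so p = 11/30 = 0.3667.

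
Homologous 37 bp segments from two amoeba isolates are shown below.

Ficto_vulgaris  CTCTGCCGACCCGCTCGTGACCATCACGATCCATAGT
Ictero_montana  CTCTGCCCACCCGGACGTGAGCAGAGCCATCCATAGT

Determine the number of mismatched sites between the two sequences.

Mismatches occur at site 8 (G→C), site 14 (C→G), site 15 (T→A), site 21 (C→G), site 24 (T→G), site 25 (C→A), site 26 (A→G), site 28 (G→C).
That gives 8 mismatches out of 37 aligned sites, so the Hamming distance is 8.

8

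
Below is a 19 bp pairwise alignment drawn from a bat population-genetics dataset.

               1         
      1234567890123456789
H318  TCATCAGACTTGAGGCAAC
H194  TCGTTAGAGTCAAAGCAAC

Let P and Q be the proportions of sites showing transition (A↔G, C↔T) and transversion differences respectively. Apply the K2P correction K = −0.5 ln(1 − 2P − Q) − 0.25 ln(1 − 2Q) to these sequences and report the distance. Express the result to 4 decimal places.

0.4603

The sequences differ at positions 3 (A/G, transition), 5 (C/T, transition), 9 (C/G, transversion), 11 (T/C, transition), 12 (G/A, transition), 14 (G/A, transition).
Of the 6 differences, 5 transitions and 1 transversion over 19 sites: P = 5/19 = 0.263158, Q = 1/19 = 0.052632.
d = −0.5·ln(0.421052) − 0.25·ln(0.894736) = −0.5·(-0.864999) − 0.25·(-0.111227) = 0.4603.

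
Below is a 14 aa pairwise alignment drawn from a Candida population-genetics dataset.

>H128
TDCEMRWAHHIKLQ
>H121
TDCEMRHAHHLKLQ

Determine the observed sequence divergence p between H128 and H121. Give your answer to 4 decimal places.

Mismatches occur at site 7 (W→H), site 11 (I→L).
There are 2 differences over 14 sites, so p = 2/14 = 0.1429.

0.1429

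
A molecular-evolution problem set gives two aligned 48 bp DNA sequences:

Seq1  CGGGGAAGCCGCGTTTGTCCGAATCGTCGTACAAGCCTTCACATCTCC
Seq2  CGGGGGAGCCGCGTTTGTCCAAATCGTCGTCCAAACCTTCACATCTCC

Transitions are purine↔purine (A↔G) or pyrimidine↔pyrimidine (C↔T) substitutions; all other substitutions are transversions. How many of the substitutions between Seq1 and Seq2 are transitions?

The sequences differ at positions 6 (A/G, transition), 21 (G/A, transition), 31 (A/C, transversion), 35 (G/A, transition).
Of the 4 differences, 3 transitions and 1 transversion, so the answer is 3.

3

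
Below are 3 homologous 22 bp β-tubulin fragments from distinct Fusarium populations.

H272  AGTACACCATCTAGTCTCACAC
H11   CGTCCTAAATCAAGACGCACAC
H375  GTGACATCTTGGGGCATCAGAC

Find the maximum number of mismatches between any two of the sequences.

Pairwise Hamming distances:
  H272 vs H11: 8
  H272 vs H375: 11
  H11 vs H375: 15
The largest is 15, between H11 and H375.

15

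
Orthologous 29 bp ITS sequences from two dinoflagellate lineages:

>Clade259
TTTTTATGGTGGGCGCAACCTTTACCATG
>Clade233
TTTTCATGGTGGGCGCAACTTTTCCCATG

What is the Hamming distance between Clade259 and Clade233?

The sequences differ at positions 5 (T/C), 20 (C/T), 24 (A/C).
That gives 3 mismatches out of 29 aligned sites, so the Hamming distance is 3.

3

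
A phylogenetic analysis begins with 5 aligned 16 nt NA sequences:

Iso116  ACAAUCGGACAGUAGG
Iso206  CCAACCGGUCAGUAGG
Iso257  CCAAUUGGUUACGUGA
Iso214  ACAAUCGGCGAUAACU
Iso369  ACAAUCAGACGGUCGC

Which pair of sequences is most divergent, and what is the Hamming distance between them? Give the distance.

10

Pairwise Hamming distances:
  Iso116 vs Iso206: 3
  Iso116 vs Iso257: 8
  Iso116 vs Iso214: 6
  Iso116 vs Iso369: 4
  Iso206 vs Iso257: 7
  Iso206 vs Iso214: 8
  Iso206 vs Iso369: 7
  Iso257 vs Iso214: 9
  Iso257 vs Iso369: 10
  Iso214 vs Iso369: 9
The largest is 10, between Iso257 and Iso369.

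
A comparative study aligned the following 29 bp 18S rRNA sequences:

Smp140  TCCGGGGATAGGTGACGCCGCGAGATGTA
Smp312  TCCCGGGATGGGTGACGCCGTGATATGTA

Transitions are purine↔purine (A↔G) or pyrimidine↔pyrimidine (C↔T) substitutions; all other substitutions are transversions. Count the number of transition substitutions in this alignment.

The sequences differ at positions 4 (G/C, transversion), 10 (A/G, transition), 21 (C/T, transition), 24 (G/T, transversion).
Of the 4 differences, 2 transitions and 2 transversions, so the answer is 2.

2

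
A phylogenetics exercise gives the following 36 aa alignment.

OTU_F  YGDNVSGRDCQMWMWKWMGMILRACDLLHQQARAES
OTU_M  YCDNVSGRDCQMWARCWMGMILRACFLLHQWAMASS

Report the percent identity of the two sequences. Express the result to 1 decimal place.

77.8%

Differing sites — 2:G/C; 14:M/A; 15:W/R; 16:K/C; 26:D/F; 31:Q/W; 33:R/M; 35:E/S.
28 of the 36 sites match, so the percent identity is 28/36 × 100 = 77.8%.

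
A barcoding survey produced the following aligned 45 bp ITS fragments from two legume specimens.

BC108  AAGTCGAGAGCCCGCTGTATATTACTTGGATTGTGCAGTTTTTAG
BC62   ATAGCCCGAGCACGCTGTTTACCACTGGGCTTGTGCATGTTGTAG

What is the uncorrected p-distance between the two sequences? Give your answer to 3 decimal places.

0.311

Mismatches occur at site 2 (A↔T), site 3 (G↔A), site 4 (T↔G), site 6 (G↔C), site 7 (A↔C), site 12 (C↔A), site 19 (A↔T), site 22 (T↔C), site 23 (T↔C), site 27 (T↔G), site 30 (A↔C), site 38 (G↔T), site 39 (T↔G), site 42 (T↔G).
There are 14 differences over 45 sites, so p = 14/45 = 0.311.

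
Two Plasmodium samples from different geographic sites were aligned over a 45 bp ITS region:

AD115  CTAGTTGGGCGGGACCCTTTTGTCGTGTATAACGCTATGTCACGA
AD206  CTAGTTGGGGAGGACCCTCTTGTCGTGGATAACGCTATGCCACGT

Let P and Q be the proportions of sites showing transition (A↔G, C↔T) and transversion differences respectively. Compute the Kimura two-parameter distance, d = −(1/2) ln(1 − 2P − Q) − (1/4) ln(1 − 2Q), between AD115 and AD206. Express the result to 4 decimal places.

Mismatches occur at site 10 (C/G, transversion), site 11 (G/A, transition), site 19 (T/C, transition), site 28 (T/G, transversion), site 40 (T/C, transition), site 45 (A/T, transversion).
Of the 6 differences, 3 transitions and 3 transversions over 45 sites: P = 3/45 = 0.066667, Q = 3/45 = 0.066667.
d = −0.5·ln(0.799999) − 0.25·ln(0.866666) = −0.5·(-0.223145) − 0.25·(-0.143102) = 0.1473.

0.1473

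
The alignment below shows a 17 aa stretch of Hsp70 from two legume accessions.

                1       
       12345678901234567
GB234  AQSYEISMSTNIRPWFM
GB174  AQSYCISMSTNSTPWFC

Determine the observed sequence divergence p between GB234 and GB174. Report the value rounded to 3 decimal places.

0.235

Differing sites — 5:E/C; 12:I/S; 13:R/T; 17:M/C.
There are 4 differences over 17 sites, so p = 4/17 = 0.235.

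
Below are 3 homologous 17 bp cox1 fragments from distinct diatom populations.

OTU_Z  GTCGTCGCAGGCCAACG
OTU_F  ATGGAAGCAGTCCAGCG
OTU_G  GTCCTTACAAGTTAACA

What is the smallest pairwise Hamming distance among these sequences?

Pairwise Hamming distances:
  OTU_Z vs OTU_F: 6
  OTU_Z vs OTU_G: 7
  OTU_F vs OTU_G: 12
The smallest is 6, between OTU_Z and OTU_F.

6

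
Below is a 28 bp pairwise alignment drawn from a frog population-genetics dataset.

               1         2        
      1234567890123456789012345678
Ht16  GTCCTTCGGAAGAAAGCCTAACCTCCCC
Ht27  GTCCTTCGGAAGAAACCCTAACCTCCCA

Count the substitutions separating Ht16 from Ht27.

Differing sites — 16:G/C; 28:C/A.
That gives 2 mismatches out of 28 aligned sites, so the Hamming distance is 2.

2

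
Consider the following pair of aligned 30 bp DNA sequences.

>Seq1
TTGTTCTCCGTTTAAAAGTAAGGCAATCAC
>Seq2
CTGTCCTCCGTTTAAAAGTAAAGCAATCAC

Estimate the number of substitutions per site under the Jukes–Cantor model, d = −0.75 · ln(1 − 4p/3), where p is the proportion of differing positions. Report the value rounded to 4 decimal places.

0.1073

Mismatches occur at site 1 (T→C), site 5 (T→C), site 22 (G→A).
p = 3/30 = 0.100000.
d = −0.75 · ln(1 − (4/3)·0.100000) = −0.75 · ln(0.866667) = −0.75 · (-0.143100) = 0.1073.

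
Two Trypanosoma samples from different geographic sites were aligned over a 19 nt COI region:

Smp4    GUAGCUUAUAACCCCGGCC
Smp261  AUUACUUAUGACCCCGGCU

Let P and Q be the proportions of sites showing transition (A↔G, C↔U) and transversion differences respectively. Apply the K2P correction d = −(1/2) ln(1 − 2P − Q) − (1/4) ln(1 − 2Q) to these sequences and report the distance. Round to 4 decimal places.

Differing sites — 1:G/A (Ti); 3:A/U (Tv); 4:G/A (Ti); 10:A/G (Ti); 19:C/U (Ti).
Of the 5 differences, 4 transitions and 1 transversion over 19 sites: P = 4/19 = 0.210526, Q = 1/19 = 0.052632.
d = −0.5·ln(0.526316) − 0.25·ln(0.894736) = −0.5·(-0.641853) − 0.25·(-0.111227) = 0.3487.

0.3487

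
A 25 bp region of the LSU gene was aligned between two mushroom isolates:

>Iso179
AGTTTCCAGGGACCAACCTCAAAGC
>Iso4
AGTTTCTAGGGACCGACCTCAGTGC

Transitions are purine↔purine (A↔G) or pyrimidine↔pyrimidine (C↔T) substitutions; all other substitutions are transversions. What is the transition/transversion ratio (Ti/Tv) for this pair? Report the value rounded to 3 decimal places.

3.000

The sequences differ at positions 7 (C/T, transition), 15 (A/G, transition), 22 (A/G, transition), 23 (A/T, transversion).
Of the 4 differences, 3 transitions and 1 transversion, so Ti/Tv = 3/1 = 3.000.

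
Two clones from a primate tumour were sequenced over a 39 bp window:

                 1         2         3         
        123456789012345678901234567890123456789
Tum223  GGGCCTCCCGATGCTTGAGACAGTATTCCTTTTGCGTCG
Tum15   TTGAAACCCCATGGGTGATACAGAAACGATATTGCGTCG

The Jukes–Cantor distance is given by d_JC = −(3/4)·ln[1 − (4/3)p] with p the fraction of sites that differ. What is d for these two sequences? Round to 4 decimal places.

The sequences differ at positions 1 (G/T), 2 (G/T), 4 (C/A), 5 (C/A), 6 (T/A), 10 (G/C), 14 (C/G), 15 (T/G), 19 (G/T), 24 (T/A), 26 (T/A), 27 (T/C), 28 (C/G), 29 (C/A), 31 (T/A).
p = 15/39 = 0.384615.
d = −0.75 · ln(1 − (4/3)·0.384615) = −0.75 · ln(0.487180) = −0.75 · (-0.719122) = 0.5393.

0.5393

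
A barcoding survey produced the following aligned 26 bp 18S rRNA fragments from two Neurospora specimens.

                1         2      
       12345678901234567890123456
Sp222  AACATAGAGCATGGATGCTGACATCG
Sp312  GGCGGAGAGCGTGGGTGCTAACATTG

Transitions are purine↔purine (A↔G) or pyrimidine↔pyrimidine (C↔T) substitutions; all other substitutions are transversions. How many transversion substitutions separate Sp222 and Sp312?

1

Mismatches occur at site 1 (A/G, transition), site 2 (A/G, transition), site 4 (A/G, transition), site 5 (T/G, transversion), site 11 (A/G, transition), site 15 (A/G, transition), site 20 (G/A, transition), site 25 (C/T, transition).
Of the 8 differences, 7 transitions and 1 transversion, so the answer is 1.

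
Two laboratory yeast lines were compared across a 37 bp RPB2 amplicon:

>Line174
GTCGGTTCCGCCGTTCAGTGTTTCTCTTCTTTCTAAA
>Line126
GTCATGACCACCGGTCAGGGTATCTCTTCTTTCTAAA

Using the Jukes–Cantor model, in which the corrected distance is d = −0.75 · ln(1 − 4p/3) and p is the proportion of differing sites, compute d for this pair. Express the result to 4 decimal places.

Differing sites — 4:G/A; 5:G/T; 6:T/G; 7:T/A; 10:G/A; 14:T/G; 19:T/G; 22:T/A.
p = 8/37 = 0.216216.
d = −0.75 · ln(1 − (4/3)·0.216216) = −0.75 · ln(0.711712) = −0.75 · (-0.340082) = 0.2551.

0.2551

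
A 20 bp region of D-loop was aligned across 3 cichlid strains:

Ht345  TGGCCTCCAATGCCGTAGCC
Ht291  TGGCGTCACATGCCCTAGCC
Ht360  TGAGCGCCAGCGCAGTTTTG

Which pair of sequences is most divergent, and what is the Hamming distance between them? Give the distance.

14

Pairwise Hamming distances:
  Ht345 vs Ht291: 4
  Ht345 vs Ht360: 10
  Ht291 vs Ht360: 14
The largest is 14, between Ht291 and Ht360.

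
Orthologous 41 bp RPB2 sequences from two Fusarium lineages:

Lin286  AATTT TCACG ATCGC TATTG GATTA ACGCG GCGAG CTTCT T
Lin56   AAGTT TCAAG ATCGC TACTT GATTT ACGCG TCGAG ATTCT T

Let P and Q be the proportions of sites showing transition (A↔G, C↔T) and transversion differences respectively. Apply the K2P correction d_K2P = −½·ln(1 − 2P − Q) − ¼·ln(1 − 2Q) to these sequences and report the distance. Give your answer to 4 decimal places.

0.1951

Mismatches occur at site 3 (T→G, transversion), site 9 (C→A, transversion), site 18 (T→C, transition), site 20 (G→T, transversion), site 25 (A→T, transversion), site 31 (G→T, transversion), site 36 (C→A, transversion).
Of the 7 differences, 1 transition and 6 transversions over 41 sites: P = 1/41 = 0.024390, Q = 6/41 = 0.146341.
d = −0.5·ln(0.804879) − 0.25·ln(0.707318) = −0.5·(-0.217063) − 0.25·(-0.346275) = 0.1951.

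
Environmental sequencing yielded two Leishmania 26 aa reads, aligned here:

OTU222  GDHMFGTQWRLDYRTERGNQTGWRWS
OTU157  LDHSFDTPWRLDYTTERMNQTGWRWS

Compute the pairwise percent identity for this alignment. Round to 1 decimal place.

76.9%

The sequences differ at positions 1 (G/L), 4 (M/S), 6 (G/D), 8 (Q/P), 14 (R/T), 18 (G/M).
20 of the 26 sites match, so the percent identity is 20/26 × 100 = 76.9%.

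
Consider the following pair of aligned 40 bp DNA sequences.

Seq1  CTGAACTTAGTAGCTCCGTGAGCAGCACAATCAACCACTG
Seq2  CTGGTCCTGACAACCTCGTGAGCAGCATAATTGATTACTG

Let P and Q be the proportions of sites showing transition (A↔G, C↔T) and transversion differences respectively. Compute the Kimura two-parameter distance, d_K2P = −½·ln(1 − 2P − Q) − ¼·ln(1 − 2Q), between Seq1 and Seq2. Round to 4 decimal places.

Mismatches occur at site 4 (A↔G, transition), site 5 (A↔T, transversion), site 7 (T↔C, transition), site 9 (A↔G, transition), site 10 (G↔A, transition), site 11 (T↔C, transition), site 13 (G↔A, transition), site 15 (T↔C, transition), site 16 (C↔T, transition), site 28 (C↔T, transition), site 32 (C↔T, transition), site 33 (A↔G, transition), site 35 (C↔T, transition), site 36 (C↔T, transition).
Of the 14 differences, 13 transitions and 1 transversion over 40 sites: P = 13/40 = 0.325000, Q = 1/40 = 0.025000.
d = −0.5·ln(0.325000) − 0.25·ln(0.950000) = −0.5·(-1.123930) − 0.25·(-0.051293) = 0.5748.

0.5748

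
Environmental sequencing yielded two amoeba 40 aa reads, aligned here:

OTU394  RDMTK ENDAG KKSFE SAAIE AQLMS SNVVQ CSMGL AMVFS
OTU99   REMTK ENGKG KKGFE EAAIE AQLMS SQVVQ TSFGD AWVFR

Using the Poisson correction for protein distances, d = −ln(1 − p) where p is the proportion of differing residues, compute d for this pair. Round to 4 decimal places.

Mismatches occur at site 2 (D/E), site 8 (D/G), site 9 (A/K), site 13 (S/G), site 16 (S/E), site 27 (N/Q), site 31 (C/T), site 33 (M/F), site 35 (L/D), site 37 (M/W), site 40 (S/R).
p = 11/40 = 0.275000.
d = −ln(1 − 0.275000) = −ln(0.725000) = 0.3216.

0.3216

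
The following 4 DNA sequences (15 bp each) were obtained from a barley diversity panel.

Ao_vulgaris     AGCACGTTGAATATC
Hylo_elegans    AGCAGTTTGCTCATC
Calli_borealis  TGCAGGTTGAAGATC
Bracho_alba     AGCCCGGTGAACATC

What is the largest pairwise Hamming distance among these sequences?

6

Pairwise Hamming distances:
  Ao_vulgaris vs Hylo_elegans: 5
  Ao_vulgaris vs Calli_borealis: 3
  Ao_vulgaris vs Bracho_alba: 3
  Hylo_elegans vs Calli_borealis: 5
  Hylo_elegans vs Bracho_alba: 6
  Calli_borealis vs Bracho_alba: 5
The largest is 6, between Hylo_elegans and Bracho_alba.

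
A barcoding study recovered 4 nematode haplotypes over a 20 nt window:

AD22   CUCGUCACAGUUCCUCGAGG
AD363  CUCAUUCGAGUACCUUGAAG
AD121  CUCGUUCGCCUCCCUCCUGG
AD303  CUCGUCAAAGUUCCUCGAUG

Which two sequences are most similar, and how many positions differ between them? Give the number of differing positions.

2

Pairwise Hamming distances:
  AD22 vs AD363: 7
  AD22 vs AD121: 8
  AD22 vs AD303: 2
  AD363 vs AD121: 8
  AD363 vs AD303: 7
  AD121 vs AD303: 9
The smallest is 2, between AD22 and AD303.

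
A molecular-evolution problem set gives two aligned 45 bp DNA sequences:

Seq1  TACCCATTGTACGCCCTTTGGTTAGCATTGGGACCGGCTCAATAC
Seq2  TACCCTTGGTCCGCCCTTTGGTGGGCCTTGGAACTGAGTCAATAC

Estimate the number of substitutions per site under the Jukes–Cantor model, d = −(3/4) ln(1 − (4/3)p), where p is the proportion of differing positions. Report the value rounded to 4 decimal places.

0.2635

Differing sites — 6:A/T; 8:T/G; 11:A/C; 23:T/G; 24:A/G; 27:A/C; 32:G/A; 35:C/T; 37:G/A; 38:C/G.
p = 10/45 = 0.222222.
d = −0.75 · ln(1 − (4/3)·0.222222) = −0.75 · ln(0.703704) = −0.75 · (-0.351397) = 0.2635.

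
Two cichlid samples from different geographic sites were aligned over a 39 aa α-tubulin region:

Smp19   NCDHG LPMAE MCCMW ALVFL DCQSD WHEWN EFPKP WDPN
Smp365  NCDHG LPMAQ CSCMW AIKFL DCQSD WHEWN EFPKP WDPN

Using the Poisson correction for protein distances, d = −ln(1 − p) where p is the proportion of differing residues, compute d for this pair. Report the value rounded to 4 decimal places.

0.1372

Mismatches occur at site 10 (E/Q), site 11 (M/C), site 12 (C/S), site 17 (L/I), site 18 (V/K).
p = 5/39 = 0.128205.
d = −ln(1 − 0.128205) = −ln(0.871795) = 0.1372.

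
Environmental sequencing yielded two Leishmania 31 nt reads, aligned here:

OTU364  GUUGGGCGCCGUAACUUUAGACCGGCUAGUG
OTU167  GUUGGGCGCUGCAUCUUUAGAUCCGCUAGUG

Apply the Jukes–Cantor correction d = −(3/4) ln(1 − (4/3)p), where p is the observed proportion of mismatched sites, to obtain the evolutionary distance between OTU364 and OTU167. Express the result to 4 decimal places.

0.1816

Differing sites — 10:C/U; 12:U/C; 14:A/U; 22:C/U; 24:G/C.
p = 5/31 = 0.161290.
d = −0.75 · ln(1 − (4/3)·0.161290) = −0.75 · ln(0.784947) = −0.75 · (-0.242139) = 0.1816.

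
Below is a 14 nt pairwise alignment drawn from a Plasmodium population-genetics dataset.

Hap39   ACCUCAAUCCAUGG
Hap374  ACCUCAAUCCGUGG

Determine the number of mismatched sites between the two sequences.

The sequences differ at position 11 (A/G).
That gives 1 mismatch out of 14 aligned sites, so the Hamming distance is 1.

1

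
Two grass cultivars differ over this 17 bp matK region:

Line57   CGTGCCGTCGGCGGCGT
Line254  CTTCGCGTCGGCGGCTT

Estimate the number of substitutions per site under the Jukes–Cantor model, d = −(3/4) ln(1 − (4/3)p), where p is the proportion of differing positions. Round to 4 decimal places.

0.2824

Mismatches occur at site 2 (G→T), site 4 (G→C), site 5 (C→G), site 16 (G→T).
p = 4/17 = 0.235294.
d = −0.75 · ln(1 − (4/3)·0.235294) = −0.75 · ln(0.686275) = −0.75 · (-0.376477) = 0.2824.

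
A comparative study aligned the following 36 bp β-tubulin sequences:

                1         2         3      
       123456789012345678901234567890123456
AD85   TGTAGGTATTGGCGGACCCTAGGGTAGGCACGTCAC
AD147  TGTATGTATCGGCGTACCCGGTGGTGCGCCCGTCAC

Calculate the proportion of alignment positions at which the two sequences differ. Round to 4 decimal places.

Differing sites — 5:G/T; 10:T/C; 15:G/T; 20:T/G; 21:A/G; 22:G/T; 26:A/G; 27:G/C; 30:A/C.
There are 9 differences over 36 sites, so p = 9/36 = 0.2500.

0.2500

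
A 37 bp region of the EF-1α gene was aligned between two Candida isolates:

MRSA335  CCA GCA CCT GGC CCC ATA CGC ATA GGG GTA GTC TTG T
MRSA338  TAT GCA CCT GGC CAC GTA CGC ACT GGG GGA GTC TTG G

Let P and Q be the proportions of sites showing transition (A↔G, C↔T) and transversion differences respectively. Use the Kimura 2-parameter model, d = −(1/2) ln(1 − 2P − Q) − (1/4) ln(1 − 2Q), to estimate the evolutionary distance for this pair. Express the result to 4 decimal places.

The sequences differ at positions 1 (C/T, transition), 2 (C/A, transversion), 3 (A/T, transversion), 14 (C/A, transversion), 16 (A/G, transition), 23 (T/C, transition), 24 (A/T, transversion), 29 (T/G, transversion), 37 (T/G, transversion).
Of the 9 differences, 3 transitions and 6 transversions over 37 sites: P = 3/37 = 0.081081, Q = 6/37 = 0.162162.
d = −0.5·ln(0.675676) − 0.25·ln(0.675676) = −0.5·(-0.392042) − 0.25·(-0.392042) = 0.2940.

0.2940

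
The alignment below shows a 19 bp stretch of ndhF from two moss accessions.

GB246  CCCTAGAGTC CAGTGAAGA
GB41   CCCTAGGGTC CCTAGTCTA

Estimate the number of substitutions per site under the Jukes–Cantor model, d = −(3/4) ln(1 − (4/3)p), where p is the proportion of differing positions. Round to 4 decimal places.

Mismatches occur at site 7 (A↔G), site 12 (A↔C), site 13 (G↔T), site 14 (T↔A), site 16 (A↔T), site 17 (A↔C), site 18 (G↔T).
p = 7/19 = 0.368421.
d = −0.75 · ln(1 − (4/3)·0.368421) = −0.75 · ln(0.508772) = −0.75 · (-0.675755) = 0.5068.

0.5068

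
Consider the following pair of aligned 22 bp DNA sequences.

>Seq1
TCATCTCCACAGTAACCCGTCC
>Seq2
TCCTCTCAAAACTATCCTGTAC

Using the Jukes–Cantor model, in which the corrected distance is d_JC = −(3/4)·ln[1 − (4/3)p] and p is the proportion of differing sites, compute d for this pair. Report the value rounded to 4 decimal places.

0.4141

The sequences differ at positions 3 (A/C), 8 (C/A), 10 (C/A), 12 (G/C), 15 (A/T), 18 (C/T), 21 (C/A).
p = 7/22 = 0.318182.
d = −0.75 · ln(1 − (4/3)·0.318182) = −0.75 · ln(0.575757) = −0.75 · (-0.552070) = 0.4141.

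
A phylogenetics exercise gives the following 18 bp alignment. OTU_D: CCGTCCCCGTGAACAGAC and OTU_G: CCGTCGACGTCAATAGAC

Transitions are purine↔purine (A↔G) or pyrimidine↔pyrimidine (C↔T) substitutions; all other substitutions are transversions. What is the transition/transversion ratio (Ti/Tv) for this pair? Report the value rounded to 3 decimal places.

0.333

Mismatches occur at site 6 (C/G, transversion), site 7 (C/A, transversion), site 11 (G/C, transversion), site 14 (C/T, transition).
Of the 4 differences, 1 transition and 3 transversions, so Ti/Tv = 1/3 = 0.333.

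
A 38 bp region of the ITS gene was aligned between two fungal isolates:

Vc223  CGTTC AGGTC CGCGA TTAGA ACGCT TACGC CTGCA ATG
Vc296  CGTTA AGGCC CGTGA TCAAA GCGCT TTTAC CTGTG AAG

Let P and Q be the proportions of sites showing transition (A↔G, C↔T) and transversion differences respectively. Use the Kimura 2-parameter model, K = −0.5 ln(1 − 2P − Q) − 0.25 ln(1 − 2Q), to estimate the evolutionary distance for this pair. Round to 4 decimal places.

Mismatches occur at site 5 (C→A, transversion), site 9 (T→C, transition), site 13 (C→T, transition), site 17 (T→C, transition), site 19 (G→A, transition), site 21 (A→G, transition), site 27 (A→T, transversion), site 28 (C→T, transition), site 29 (G→A, transition), site 34 (C→T, transition), site 35 (A→G, transition), site 37 (T→A, transversion).
Of the 12 differences, 9 transitions and 3 transversions over 38 sites: P = 9/38 = 0.236842, Q = 3/38 = 0.078947.
d = −0.5·ln(0.447369) − 0.25·ln(0.842106) = −0.5·(-0.804372) − 0.25·(-0.171849) = 0.4451.

0.4451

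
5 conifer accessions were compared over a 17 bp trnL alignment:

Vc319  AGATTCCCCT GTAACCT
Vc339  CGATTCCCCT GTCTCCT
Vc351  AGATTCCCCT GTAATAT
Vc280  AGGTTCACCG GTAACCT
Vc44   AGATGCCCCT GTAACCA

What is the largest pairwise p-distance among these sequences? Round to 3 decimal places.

0.353

Pairwise Hamming distances:
  Vc319 vs Vc339: 3
  Vc319 vs Vc351: 2
  Vc319 vs Vc280: 3
  Vc319 vs Vc44: 2
  Vc339 vs Vc351: 5
  Vc339 vs Vc280: 6
  Vc339 vs Vc44: 5
  Vc351 vs Vc280: 5
  Vc351 vs Vc44: 4
  Vc280 vs Vc44: 5
The largest is 6 mismatches, between Vc339 and Vc280; p = 6/17 = 0.353.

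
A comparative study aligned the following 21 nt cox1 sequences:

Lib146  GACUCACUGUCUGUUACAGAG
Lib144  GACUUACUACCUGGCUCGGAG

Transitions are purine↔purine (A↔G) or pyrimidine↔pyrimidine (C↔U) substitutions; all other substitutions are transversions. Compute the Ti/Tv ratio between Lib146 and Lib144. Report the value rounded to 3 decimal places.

Differing sites — 5:C/U (Ti); 9:G/A (Ti); 10:U/C (Ti); 14:U/G (Tv); 15:U/C (Ti); 16:A/U (Tv); 18:A/G (Ti).
Of the 7 differences, 5 transitions and 2 transversions, so Ti/Tv = 5/2 = 2.500.

2.500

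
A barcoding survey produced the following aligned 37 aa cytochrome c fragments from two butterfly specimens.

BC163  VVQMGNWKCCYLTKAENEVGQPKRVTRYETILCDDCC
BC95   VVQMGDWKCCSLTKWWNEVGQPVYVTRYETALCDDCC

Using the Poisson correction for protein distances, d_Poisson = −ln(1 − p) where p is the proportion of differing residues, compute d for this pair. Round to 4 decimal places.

Differing sites — 6:N/D; 11:Y/S; 15:A/W; 16:E/W; 23:K/V; 24:R/Y; 31:I/A.
p = 7/37 = 0.189189.
d = −ln(1 − 0.189189) = −ln(0.810811) = 0.2097.

0.2097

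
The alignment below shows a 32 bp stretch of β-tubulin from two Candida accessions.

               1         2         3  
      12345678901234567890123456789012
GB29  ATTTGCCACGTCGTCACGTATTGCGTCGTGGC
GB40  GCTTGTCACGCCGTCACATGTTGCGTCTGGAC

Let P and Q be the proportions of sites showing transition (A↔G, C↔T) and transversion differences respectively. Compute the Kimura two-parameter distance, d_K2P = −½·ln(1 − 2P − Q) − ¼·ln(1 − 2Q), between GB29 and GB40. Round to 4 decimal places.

The sequences differ at positions 1 (A/G, transition), 2 (T/C, transition), 6 (C/T, transition), 11 (T/C, transition), 18 (G/A, transition), 20 (A/G, transition), 28 (G/T, transversion), 29 (T/G, transversion), 31 (G/A, transition).
Of the 9 differences, 7 transitions and 2 transversions over 32 sites: P = 7/32 = 0.218750, Q = 2/32 = 0.062500.
d = −0.5·ln(0.500000) − 0.25·ln(0.875000) = −0.5·(-0.693147) − 0.25·(-0.133531) = 0.3800.

0.3800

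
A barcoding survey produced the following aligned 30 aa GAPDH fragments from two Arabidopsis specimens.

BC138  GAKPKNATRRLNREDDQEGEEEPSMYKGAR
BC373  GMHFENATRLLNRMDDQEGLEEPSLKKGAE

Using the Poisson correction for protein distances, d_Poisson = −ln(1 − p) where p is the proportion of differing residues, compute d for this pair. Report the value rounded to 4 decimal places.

0.4055

Differing sites — 2:A/M; 3:K/H; 4:P/F; 5:K/E; 10:R/L; 14:E/M; 20:E/L; 25:M/L; 26:Y/K; 30:R/E.
p = 10/30 = 0.333333.
d = −ln(1 − 0.333333) = −ln(0.666667) = 0.4055.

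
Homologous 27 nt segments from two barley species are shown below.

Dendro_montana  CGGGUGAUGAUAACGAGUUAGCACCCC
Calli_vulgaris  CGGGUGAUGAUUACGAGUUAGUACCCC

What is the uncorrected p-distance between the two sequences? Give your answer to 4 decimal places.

0.0741

Differing sites — 12:A/U; 22:C/U.
There are 2 differences over 27 sites, so p = 2/27 = 0.0741.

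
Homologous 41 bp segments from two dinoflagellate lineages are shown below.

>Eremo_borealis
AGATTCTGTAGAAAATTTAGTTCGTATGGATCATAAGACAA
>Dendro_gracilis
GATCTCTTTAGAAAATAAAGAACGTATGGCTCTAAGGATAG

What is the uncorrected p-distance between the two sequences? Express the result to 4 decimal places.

The sequences differ at positions 1 (A/G), 2 (G/A), 3 (A/T), 4 (T/C), 8 (G/T), 17 (T/A), 18 (T/A), 21 (T/A), 22 (T/A), 30 (A/C), 33 (A/T), 34 (T/A), 36 (A/G), 39 (C/T), 41 (A/G).
There are 15 differences over 41 sites, so p = 15/41 = 0.3659.

0.3659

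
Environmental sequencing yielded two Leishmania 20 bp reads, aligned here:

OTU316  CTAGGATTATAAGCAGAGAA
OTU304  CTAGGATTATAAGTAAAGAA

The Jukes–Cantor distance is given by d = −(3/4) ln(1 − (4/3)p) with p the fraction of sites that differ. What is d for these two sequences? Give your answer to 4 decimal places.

0.1073

The sequences differ at positions 14 (C/T), 16 (G/A).
p = 2/20 = 0.100000.
d = −0.75 · ln(1 − (4/3)·0.100000) = −0.75 · ln(0.866667) = −0.75 · (-0.143100) = 0.1073.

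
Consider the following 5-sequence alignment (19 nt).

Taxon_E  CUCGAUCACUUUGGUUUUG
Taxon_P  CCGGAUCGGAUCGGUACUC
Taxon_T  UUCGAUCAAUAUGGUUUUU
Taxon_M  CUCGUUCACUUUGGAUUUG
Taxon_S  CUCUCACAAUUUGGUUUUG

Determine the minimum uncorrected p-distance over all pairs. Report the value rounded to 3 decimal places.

Pairwise Hamming distances:
  Taxon_E vs Taxon_P: 9
  Taxon_E vs Taxon_T: 4
  Taxon_E vs Taxon_M: 2
  Taxon_E vs Taxon_S: 4
  Taxon_P vs Taxon_T: 11
  Taxon_P vs Taxon_M: 11
  Taxon_P vs Taxon_S: 12
  Taxon_T vs Taxon_M: 6
  Taxon_T vs Taxon_S: 6
  Taxon_M vs Taxon_S: 5
The smallest is 2 mismatches, between Taxon_E and Taxon_M; p = 2/19 = 0.105.

0.105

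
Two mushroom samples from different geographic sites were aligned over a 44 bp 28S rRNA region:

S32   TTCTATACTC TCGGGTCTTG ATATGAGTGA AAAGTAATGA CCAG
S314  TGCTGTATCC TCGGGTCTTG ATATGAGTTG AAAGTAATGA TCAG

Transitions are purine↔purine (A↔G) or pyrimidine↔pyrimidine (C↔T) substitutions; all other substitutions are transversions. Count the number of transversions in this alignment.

2

The sequences differ at positions 2 (T/G, transversion), 5 (A/G, transition), 8 (C/T, transition), 9 (T/C, transition), 29 (G/T, transversion), 30 (A/G, transition), 41 (C/T, transition).
Of the 7 differences, 5 transitions and 2 transversions, so the answer is 2.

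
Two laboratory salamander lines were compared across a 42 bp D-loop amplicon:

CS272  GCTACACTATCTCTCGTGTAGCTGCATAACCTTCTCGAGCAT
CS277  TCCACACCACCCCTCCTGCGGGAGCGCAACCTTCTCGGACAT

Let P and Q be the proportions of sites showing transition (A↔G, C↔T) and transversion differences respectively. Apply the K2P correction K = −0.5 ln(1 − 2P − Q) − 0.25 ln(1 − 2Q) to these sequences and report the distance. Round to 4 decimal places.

0.4765

The sequences differ at positions 1 (G/T, transversion), 3 (T/C, transition), 8 (T/C, transition), 10 (T/C, transition), 12 (T/C, transition), 16 (G/C, transversion), 19 (T/C, transition), 20 (A/G, transition), 22 (C/G, transversion), 23 (T/A, transversion), 26 (A/G, transition), 27 (T/C, transition), 38 (A/G, transition), 39 (G/A, transition).
Of the 14 differences, 10 transitions and 4 transversions over 42 sites: P = 10/42 = 0.238095, Q = 4/42 = 0.095238.
d = −0.5·ln(0.428572) − 0.25·ln(0.809524) = −0.5·(-0.847297) − 0.25·(-0.211309) = 0.4765.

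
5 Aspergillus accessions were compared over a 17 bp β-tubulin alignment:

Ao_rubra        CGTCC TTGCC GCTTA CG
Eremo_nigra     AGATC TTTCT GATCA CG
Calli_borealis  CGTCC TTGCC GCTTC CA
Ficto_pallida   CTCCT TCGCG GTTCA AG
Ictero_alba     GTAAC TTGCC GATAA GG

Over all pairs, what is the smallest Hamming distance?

2

Pairwise Hamming distances:
  Ao_rubra vs Eremo_nigra: 7
  Ao_rubra vs Calli_borealis: 2
  Ao_rubra vs Ficto_pallida: 8
  Ao_rubra vs Ictero_alba: 7
  Eremo_nigra vs Calli_borealis: 9
  Eremo_nigra vs Ficto_pallida: 10
  Eremo_nigra vs Ictero_alba: 7
  Calli_borealis vs Ficto_pallida: 10
  Calli_borealis vs Ictero_alba: 9
  Ficto_pallida vs Ictero_alba: 9
The smallest is 2, between Ao_rubra and Calli_borealis.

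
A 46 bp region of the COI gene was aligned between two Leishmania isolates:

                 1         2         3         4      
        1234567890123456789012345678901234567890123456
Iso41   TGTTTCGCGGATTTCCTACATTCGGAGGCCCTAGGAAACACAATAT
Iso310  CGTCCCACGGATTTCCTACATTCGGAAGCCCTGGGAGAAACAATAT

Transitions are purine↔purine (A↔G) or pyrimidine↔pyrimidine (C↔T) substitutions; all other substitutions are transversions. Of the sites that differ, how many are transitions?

7

Differing sites — 1:T/C (Ti); 4:T/C (Ti); 5:T/C (Ti); 7:G/A (Ti); 27:G/A (Ti); 33:A/G (Ti); 37:A/G (Ti); 39:C/A (Tv).
Of the 8 differences, 7 transitions and 1 transversion, so the answer is 7.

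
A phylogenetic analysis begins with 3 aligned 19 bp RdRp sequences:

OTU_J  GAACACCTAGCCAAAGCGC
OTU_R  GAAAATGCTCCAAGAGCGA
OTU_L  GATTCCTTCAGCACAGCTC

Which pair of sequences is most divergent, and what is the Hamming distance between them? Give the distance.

13

Pairwise Hamming distances:
  OTU_J vs OTU_R: 9
  OTU_J vs OTU_L: 9
  OTU_R vs OTU_L: 13
The largest is 13, between OTU_R and OTU_L.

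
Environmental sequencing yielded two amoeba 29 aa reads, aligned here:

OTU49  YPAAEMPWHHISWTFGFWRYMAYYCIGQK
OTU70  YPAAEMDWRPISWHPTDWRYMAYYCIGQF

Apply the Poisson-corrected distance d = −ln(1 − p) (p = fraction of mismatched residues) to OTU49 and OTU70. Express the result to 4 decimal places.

0.3228

Mismatches occur at site 7 (P/D), site 9 (H/R), site 10 (H/P), site 14 (T/H), site 15 (F/P), site 16 (G/T), site 17 (F/D), site 29 (K/F).
p = 8/29 = 0.275862.
d = −ln(1 − 0.275862) = −ln(0.724138) = 0.3228.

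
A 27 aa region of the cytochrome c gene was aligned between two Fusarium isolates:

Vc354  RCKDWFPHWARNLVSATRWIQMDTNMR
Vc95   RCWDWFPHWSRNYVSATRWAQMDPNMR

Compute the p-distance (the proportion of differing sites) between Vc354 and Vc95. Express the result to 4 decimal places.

The sequences differ at positions 3 (K/W), 10 (A/S), 13 (L/Y), 20 (I/A), 24 (T/P).
There are 5 differences over 27 sites, so p = 5/27 = 0.1852.

0.1852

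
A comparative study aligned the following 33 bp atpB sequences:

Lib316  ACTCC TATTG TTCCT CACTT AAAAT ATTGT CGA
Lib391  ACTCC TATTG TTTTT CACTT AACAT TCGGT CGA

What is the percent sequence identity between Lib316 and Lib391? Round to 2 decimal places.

Differing sites — 13:C/T; 14:C/T; 23:A/C; 26:A/T; 27:T/C; 28:T/G.
27 of the 33 sites match, so the percent identity is 27/33 × 100 = 81.82%.

81.82%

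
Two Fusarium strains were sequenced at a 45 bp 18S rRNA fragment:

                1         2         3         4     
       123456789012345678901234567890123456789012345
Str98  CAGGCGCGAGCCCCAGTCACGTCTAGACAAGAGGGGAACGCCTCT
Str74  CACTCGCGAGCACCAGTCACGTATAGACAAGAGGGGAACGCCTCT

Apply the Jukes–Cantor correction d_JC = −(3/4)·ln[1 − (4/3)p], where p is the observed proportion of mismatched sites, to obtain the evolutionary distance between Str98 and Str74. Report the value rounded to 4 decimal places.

0.0946

The sequences differ at positions 3 (G/C), 4 (G/T), 12 (C/A), 23 (C/A).
p = 4/45 = 0.088889.
d = −0.75 · ln(1 − (4/3)·0.088889) = −0.75 · ln(0.881481) = −0.75 · (-0.126152) = 0.0946.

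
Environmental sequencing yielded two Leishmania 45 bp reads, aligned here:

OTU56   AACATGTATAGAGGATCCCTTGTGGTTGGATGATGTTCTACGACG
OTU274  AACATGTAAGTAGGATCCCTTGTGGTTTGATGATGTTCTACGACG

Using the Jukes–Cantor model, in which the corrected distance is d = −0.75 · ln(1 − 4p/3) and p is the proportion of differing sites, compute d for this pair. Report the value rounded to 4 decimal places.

Mismatches occur at site 9 (T→A), site 10 (A→G), site 11 (G→T), site 28 (G→T).
p = 4/45 = 0.088889.
d = −0.75 · ln(1 − (4/3)·0.088889) = −0.75 · ln(0.881481) = −0.75 · (-0.126152) = 0.0946.

0.0946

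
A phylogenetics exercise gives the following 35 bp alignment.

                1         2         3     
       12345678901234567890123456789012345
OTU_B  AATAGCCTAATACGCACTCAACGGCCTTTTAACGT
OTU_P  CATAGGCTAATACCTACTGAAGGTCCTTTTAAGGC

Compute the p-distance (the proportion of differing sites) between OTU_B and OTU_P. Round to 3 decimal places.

Mismatches occur at site 1 (A→C), site 6 (C→G), site 14 (G→C), site 15 (C→T), site 19 (C→G), site 22 (C→G), site 24 (G→T), site 33 (C→G), site 35 (T→C).
There are 9 differences over 35 sites, so p = 9/35 = 0.257.

0.257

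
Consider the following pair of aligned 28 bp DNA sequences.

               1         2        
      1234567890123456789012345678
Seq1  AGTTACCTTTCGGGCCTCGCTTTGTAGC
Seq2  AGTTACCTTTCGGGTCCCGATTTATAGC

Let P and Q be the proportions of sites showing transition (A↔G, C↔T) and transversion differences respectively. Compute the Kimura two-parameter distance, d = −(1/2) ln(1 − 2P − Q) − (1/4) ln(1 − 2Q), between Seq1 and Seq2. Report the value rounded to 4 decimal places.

0.1624

The sequences differ at positions 15 (C/T, transition), 17 (T/C, transition), 20 (C/A, transversion), 24 (G/A, transition).
Of the 4 differences, 3 transitions and 1 transversion over 28 sites: P = 3/28 = 0.107143, Q = 1/28 = 0.035714.
d = −0.5·ln(0.750000) − 0.25·ln(0.928572) = −0.5·(-0.287682) − 0.25·(-0.074107) = 0.1624.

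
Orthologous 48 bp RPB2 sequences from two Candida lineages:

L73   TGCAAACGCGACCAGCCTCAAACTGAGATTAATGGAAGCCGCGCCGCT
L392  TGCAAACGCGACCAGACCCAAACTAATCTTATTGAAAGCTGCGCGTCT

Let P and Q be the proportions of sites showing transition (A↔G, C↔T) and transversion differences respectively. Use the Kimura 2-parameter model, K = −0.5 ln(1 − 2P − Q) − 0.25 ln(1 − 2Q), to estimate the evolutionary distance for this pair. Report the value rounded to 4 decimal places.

The sequences differ at positions 16 (C/A, transversion), 18 (T/C, transition), 25 (G/A, transition), 27 (G/T, transversion), 28 (A/C, transversion), 32 (A/T, transversion), 35 (G/A, transition), 40 (C/T, transition), 45 (C/G, transversion), 46 (G/T, transversion).
Of the 10 differences, 4 transitions and 6 transversions over 48 sites: P = 4/48 = 0.083333, Q = 6/48 = 0.125000.
d = −0.5·ln(0.708334) − 0.25·ln(0.750000) = −0.5·(-0.344840) − 0.25·(-0.287682) = 0.2443.

0.2443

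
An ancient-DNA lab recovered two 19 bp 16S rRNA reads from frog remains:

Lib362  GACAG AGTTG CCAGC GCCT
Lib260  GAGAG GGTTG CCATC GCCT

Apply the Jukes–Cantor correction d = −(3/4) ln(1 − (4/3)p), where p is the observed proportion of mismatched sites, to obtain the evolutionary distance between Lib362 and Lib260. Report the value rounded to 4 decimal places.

Differing sites — 3:C/G; 6:A/G; 14:G/T.
p = 3/19 = 0.157895.
d = −0.75 · ln(1 − (4/3)·0.157895) = −0.75 · ln(0.789473) = −0.75 · (-0.236390) = 0.1773.

0.1773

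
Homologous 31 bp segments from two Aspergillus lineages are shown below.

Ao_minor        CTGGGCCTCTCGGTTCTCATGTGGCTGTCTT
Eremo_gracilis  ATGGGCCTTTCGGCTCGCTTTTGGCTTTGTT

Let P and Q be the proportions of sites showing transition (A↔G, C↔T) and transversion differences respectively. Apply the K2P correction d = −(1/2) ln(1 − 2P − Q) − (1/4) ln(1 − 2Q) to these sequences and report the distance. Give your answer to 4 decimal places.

Mismatches occur at site 1 (C→A, transversion), site 9 (C→T, transition), site 14 (T→C, transition), site 17 (T→G, transversion), site 19 (A→T, transversion), site 21 (G→T, transversion), site 27 (G→T, transversion), site 29 (C→G, transversion).
Of the 8 differences, 2 transitions and 6 transversions over 31 sites: P = 2/31 = 0.064516, Q = 6/31 = 0.193548.
d = −0.5·ln(0.677420) − 0.25·ln(0.612904) = −0.5·(-0.389464) − 0.25·(-0.489547) = 0.3171.

0.3171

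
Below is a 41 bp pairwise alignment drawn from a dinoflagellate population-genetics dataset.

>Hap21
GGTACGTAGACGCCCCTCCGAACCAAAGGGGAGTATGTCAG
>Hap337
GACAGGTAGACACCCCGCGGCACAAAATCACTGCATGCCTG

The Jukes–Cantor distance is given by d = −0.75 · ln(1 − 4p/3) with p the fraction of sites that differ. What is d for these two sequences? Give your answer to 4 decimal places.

0.5510

Differing sites — 2:G/A; 3:T/C; 5:C/G; 12:G/A; 17:T/G; 19:C/G; 21:A/C; 24:C/A; 28:G/T; 29:G/C; 30:G/A; 31:G/C; 32:A/T; 34:T/C; 38:T/C; 40:A/T.
p = 16/41 = 0.390244.
d = −0.75 · ln(1 − (4/3)·0.390244) = −0.75 · ln(0.479675) = −0.75 · (-0.734646) = 0.5510.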